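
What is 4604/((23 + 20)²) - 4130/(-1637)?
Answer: 15173118/3026813 ≈ 5.0129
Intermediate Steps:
4604/((23 + 20)²) - 4130/(-1637) = 4604/(43²) - 4130*(-1/1637) = 4604/1849 + 4130/1637 = 15173118/3026813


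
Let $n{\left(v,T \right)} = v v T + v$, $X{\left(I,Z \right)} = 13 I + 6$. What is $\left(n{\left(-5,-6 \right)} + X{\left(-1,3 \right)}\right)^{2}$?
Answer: $26244$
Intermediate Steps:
$X{\left(I,Z \right)} = 6 + 13 I$
$n{\left(v,T \right)} = v + T v^{2}$ ($n{\left(v,T \right)} = v^{2} T + v = T v^{2} + v = v + T v^{2}$)
$\left(n{\left(-5,-6 \right)} + X{\left(-1,3 \right)}\right)^{2} = \left(- 5 \left(1 - -30\right) + \left(6 + 13 \left(-1\right)\right)\right)^{2} = \left(- 5 \left(1 + 30\right) + \left(6 - 13\right)\right)^{2} = \left(\left(-5\right) 31 - 7\right)^{2} = \left(-155 - 7\right)^{2} = \left(-162\right)^{2} = 26244$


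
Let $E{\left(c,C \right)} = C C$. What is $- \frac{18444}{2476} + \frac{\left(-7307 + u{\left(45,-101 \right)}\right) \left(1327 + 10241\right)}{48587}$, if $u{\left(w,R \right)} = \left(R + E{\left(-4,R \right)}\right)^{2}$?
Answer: $\frac{730399443439599}{30075353} \approx 2.4286 \cdot 10^{7}$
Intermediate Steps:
$E{\left(c,C \right)} = C^{2}$
$u{\left(w,R \right)} = \left(R + R^{2}\right)^{2}$
$- \frac{18444}{2476} + \frac{\left(-7307 + u{\left(45,-101 \right)}\right) \left(1327 + 10241\right)}{48587} = - \frac{18444}{2476} + \frac{\left(-7307 + \left(-101\right)^{2} \left(1 - 101\right)^{2}\right) \left(1327 + 10241\right)}{48587} = \left(-18444\right) \frac{1}{2476} + \left(-7307 + 10201 \left(-100\right)^{2}\right) 11568 \cdot \frac{1}{48587} = - \frac{4611}{619} + \left(-7307 + 10201 \cdot 10000\right) 11568 \cdot \frac{1}{48587} = - \frac{4611}{619} + \left(-7307 + 102010000\right) 11568 \cdot \frac{1}{48587} = - \frac{4611}{619} + 102002693 \cdot 11568 \cdot \frac{1}{48587} = - \frac{4611}{619} + 1179967152624 \cdot \frac{1}{48587} = - \frac{4611}{619} + \frac{1179967152624}{48587} = \frac{730399443439599}{30075353}$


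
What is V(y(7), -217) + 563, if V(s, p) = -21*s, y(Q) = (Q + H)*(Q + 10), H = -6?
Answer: 206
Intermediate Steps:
y(Q) = (-6 + Q)*(10 + Q) (y(Q) = (Q - 6)*(Q + 10) = (-6 + Q)*(10 + Q))
V(y(7), -217) + 563 = -21*(-60 + 7**2 + 4*7) + 563 = -21*(-60 + 49 + 28) + 563 = -21*17 + 563 = -357 + 563 = 206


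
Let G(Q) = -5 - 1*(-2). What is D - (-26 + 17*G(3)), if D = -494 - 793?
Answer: -1210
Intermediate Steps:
G(Q) = -3 (G(Q) = -5 + 2 = -3)
D = -1287
D - (-26 + 17*G(3)) = -1287 - (-26 + 17*(-3)) = -1287 - (-26 - 51) = -1287 - 1*(-77) = -1287 + 77 = -1210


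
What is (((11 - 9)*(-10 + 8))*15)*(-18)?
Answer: 1080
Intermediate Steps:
(((11 - 9)*(-10 + 8))*15)*(-18) = ((2*(-2))*15)*(-18) = -4*15*(-18) = -60*(-18) = 1080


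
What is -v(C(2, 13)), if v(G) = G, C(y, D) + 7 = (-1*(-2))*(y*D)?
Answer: -45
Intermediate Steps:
C(y, D) = -7 + 2*D*y (C(y, D) = -7 + (-1*(-2))*(y*D) = -7 + 2*(D*y) = -7 + 2*D*y)
-v(C(2, 13)) = -(-7 + 2*13*2) = -(-7 + 52) = -1*45 = -45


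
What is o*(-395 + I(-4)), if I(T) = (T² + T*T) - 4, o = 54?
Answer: -19818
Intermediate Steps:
I(T) = -4 + 2*T² (I(T) = (T² + T²) - 4 = 2*T² - 4 = -4 + 2*T²)
o*(-395 + I(-4)) = 54*(-395 + (-4 + 2*(-4)²)) = 54*(-395 + (-4 + 2*16)) = 54*(-395 + (-4 + 32)) = 54*(-395 + 28) = 54*(-367) = -19818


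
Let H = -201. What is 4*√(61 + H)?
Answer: 8*I*√35 ≈ 47.329*I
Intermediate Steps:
4*√(61 + H) = 4*√(61 - 201) = 4*√(-140) = 4*(2*I*√35) = 8*I*√35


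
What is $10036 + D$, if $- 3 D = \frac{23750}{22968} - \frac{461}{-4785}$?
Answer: $\frac{1728736453}{172260} \approx 10036.0$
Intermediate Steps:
$D = - \frac{64907}{172260}$ ($D = - \frac{\frac{23750}{22968} - \frac{461}{-4785}}{3} = - \frac{23750 \cdot \frac{1}{22968} - - \frac{461}{4785}}{3} = - \frac{\frac{11875}{11484} + \frac{461}{4785}}{3} = \left(- \frac{1}{3}\right) \frac{64907}{57420} = - \frac{64907}{172260} \approx -0.3768$)
$10036 + D = 10036 - \frac{64907}{172260} = \frac{1728736453}{172260}$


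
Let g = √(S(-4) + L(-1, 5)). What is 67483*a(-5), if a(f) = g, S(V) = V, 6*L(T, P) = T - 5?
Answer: 67483*I*√5 ≈ 1.509e+5*I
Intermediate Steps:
L(T, P) = -⅚ + T/6 (L(T, P) = (T - 5)/6 = (-5 + T)/6 = -⅚ + T/6)
g = I*√5 (g = √(-4 + (-⅚ + (⅙)*(-1))) = √(-4 + (-⅚ - ⅙)) = √(-4 - 1) = √(-5) = I*√5 ≈ 2.2361*I)
a(f) = I*√5
67483*a(-5) = 67483*(I*√5) = 67483*I*√5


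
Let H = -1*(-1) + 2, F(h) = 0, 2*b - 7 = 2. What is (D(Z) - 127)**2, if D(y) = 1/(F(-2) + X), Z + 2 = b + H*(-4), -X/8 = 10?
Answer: 103245921/6400 ≈ 16132.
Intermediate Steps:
b = 9/2 (b = 7/2 + (1/2)*2 = 7/2 + 1 = 9/2 ≈ 4.5000)
X = -80 (X = -8*10 = -80)
H = 3 (H = 1 + 2 = 3)
Z = -19/2 (Z = -2 + (9/2 + 3*(-4)) = -2 + (9/2 - 12) = -2 - 15/2 = -19/2 ≈ -9.5000)
D(y) = -1/80 (D(y) = 1/(0 - 80) = 1/(-80) = -1/80)
(D(Z) - 127)**2 = (-1/80 - 127)**2 = (-10161/80)**2 = 103245921/6400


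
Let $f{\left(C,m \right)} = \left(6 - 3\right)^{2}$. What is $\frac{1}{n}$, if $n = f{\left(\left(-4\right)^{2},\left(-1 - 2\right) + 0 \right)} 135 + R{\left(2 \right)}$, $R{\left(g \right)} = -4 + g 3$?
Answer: $\frac{1}{1217} \approx 0.00082169$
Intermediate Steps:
$f{\left(C,m \right)} = 9$ ($f{\left(C,m \right)} = 3^{2} = 9$)
$R{\left(g \right)} = -4 + 3 g$
$n = 1217$ ($n = 9 \cdot 135 + \left(-4 + 3 \cdot 2\right) = 1215 + \left(-4 + 6\right) = 1215 + 2 = 1217$)
$\frac{1}{n} = \frac{1}{1217}$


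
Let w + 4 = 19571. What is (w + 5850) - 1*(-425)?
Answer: 25842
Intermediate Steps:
w = 19567 (w = -4 + 19571 = 19567)
(w + 5850) - 1*(-425) = (19567 + 5850) - 1*(-425) = 25417 + 425 = 25842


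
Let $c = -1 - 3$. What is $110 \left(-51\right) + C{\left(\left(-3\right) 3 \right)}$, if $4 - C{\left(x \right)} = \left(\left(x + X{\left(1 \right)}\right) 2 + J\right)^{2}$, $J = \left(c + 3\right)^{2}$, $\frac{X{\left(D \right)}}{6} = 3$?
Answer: $-5967$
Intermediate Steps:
$X{\left(D \right)} = 18$ ($X{\left(D \right)} = 6 \cdot 3 = 18$)
$c = -4$ ($c = -1 - 3 = -4$)
$J = 1$ ($J = \left(-4 + 3\right)^{2} = \left(-1\right)^{2} = 1$)
$C{\left(x \right)} = 4 - \left(37 + 2 x\right)^{2}$ ($C{\left(x \right)} = 4 - \left(\left(x + 18\right) 2 + 1\right)^{2} = 4 - \left(\left(18 + x\right) 2 + 1\right)^{2} = 4 - \left(\left(36 + 2 x\right) + 1\right)^{2} = 4 - \left(37 + 2 x\right)^{2}$)
$110 \left(-51\right) + C{\left(\left(-3\right) 3 \right)} = 110 \left(-51\right) + \left(4 - \left(37 + 2 \left(\left(-3\right) 3\right)\right)^{2}\right) = -5610 + \left(4 - \left(37 + 2 \left(-9\right)\right)^{2}\right) = -5610 + \left(4 - \left(37 - 18\right)^{2}\right) = -5610 + \left(4 - 19^{2}\right) = -5610 + \left(4 - 361\right) = -5610 - 357 = -5967$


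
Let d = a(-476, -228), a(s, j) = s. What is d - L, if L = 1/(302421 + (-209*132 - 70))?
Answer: -130787189/274763 ≈ -476.00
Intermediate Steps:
d = -476
L = 1/274763 (L = 1/(302421 + (-27588 - 70)) = 1/(302421 - 27658) = 1/274763 ≈ 3.6395e-6)
d - L = -476 - 1*1/274763 = -476 - 1/274763 = -130787189/274763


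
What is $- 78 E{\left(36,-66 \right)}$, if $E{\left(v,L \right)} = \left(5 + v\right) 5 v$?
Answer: $-575640$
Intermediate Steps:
$E{\left(v,L \right)} = 5 v \left(5 + v\right)$
$- 78 E{\left(36,-66 \right)} = - 78 \cdot 5 \cdot 36 \left(5 + 36\right) = - 78 \cdot 5 \cdot 36 \cdot 41 = \left(-78\right) 7380 = -575640$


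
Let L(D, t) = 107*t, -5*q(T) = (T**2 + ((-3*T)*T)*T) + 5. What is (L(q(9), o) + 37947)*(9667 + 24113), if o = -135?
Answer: 793897560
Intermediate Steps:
q(T) = -1 - T**2/5 + 3*T**3/5 (q(T) = -((T**2 + ((-3*T)*T)*T) + 5)/5 = -((T**2 + (-3*T**2)*T) + 5)/5 = -((T**2 - 3*T**3) + 5)/5 = -(5 + T**2 - 3*T**3)/5 = -1 - T**2/5 + 3*T**3/5)
(L(q(9), o) + 37947)*(9667 + 24113) = (107*(-135) + 37947)*(9667 + 24113) = (-14445 + 37947)*33780 = 23502*33780 = 793897560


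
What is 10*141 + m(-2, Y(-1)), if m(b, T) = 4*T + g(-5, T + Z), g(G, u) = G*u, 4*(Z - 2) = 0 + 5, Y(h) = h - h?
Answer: 5575/4 ≈ 1393.8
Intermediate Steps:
Y(h) = 0
Z = 13/4 (Z = 2 + (0 + 5)/4 = 2 + (1/4)*5 = 2 + 5/4 = 13/4 ≈ 3.2500)
m(b, T) = -65/4 - T (m(b, T) = 4*T - 5*(T + 13/4) = 4*T - 5*(13/4 + T) = 4*T + (-65/4 - 5*T) = -65/4 - T)
10*141 + m(-2, Y(-1)) = 10*141 + (-65/4 - 1*0) = 1410 + (-65/4 + 0) = 1410 - 65/4 = 5575/4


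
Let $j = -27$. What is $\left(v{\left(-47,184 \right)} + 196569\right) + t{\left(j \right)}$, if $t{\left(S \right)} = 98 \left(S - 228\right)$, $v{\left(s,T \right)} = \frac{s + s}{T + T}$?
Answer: $\frac{31570489}{184} \approx 1.7158 \cdot 10^{5}$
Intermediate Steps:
$v{\left(s,T \right)} = \frac{s}{T}$ ($v{\left(s,T \right)} = \frac{2 s}{2 T} = 2 s \frac{1}{2 T} = \frac{s}{T}$)
$t{\left(S \right)} = -22344 + 98 S$ ($t{\left(S \right)} = 98 \left(-228 + S\right) = -22344 + 98 S$)
$\left(v{\left(-47,184 \right)} + 196569\right) + t{\left(j \right)} = \left(- \frac{47}{184} + 196569\right) + \left(-22344 + 98 \left(-27\right)\right) = \left(\left(-47\right) \frac{1}{184} + 196569\right) - 24990 = \left(- \frac{47}{184} + 196569\right) - 24990 = \frac{36168649}{184} - 24990 = \frac{31570489}{184}$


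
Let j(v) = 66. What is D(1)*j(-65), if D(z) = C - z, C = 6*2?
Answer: 726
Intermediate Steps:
C = 12
D(z) = 12 - z
D(1)*j(-65) = (12 - 1*1)*66 = (12 - 1)*66 = 11*66 = 726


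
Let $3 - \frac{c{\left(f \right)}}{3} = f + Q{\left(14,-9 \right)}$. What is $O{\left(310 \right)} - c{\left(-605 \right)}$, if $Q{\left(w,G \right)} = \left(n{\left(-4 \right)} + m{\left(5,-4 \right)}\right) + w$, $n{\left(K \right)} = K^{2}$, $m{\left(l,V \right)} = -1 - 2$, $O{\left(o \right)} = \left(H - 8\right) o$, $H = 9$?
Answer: $-1433$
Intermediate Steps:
$O{\left(o \right)} = o$ ($O{\left(o \right)} = \left(9 - 8\right) o = 1 o = o$)
$m{\left(l,V \right)} = -3$ ($m{\left(l,V \right)} = -1 - 2 = -3$)
$Q{\left(w,G \right)} = 13 + w$ ($Q{\left(w,G \right)} = \left(\left(-4\right)^{2} - 3\right) + w = \left(16 - 3\right) + w = 13 + w$)
$c{\left(f \right)} = -72 - 3 f$ ($c{\left(f \right)} = 9 - 3 \left(f + \left(13 + 14\right)\right) = 9 - 3 \left(f + 27\right) = 9 - 3 \left(27 + f\right) = 9 - \left(81 + 3 f\right) = -72 - 3 f$)
$O{\left(310 \right)} - c{\left(-605 \right)} = 310 - \left(-72 - -1815\right) = 310 - \left(-72 + 1815\right) = 310 - 1743 = -1433$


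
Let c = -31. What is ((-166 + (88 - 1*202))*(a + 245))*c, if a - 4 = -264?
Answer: -130200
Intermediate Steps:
a = -260 (a = 4 - 264 = -260)
((-166 + (88 - 1*202))*(a + 245))*c = ((-166 + (88 - 1*202))*(-260 + 245))*(-31) = ((-166 + (88 - 202))*(-15))*(-31) = ((-166 - 114)*(-15))*(-31) = -280*(-15)*(-31) = 4200*(-31) = -130200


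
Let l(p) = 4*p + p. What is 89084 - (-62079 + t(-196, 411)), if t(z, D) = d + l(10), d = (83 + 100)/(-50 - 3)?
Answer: 8009172/53 ≈ 1.5112e+5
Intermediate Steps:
d = -183/53 (d = 183/(-53) = 183*(-1/53) = -183/53 ≈ -3.4528)
l(p) = 5*p
t(z, D) = 2467/53 (t(z, D) = -183/53 + 5*10 = -183/53 + 50 = 2467/53)
89084 - (-62079 + t(-196, 411)) = 89084 - (-62079 + 2467/53) = 89084 - 1*(-3287720/53) = 89084 + 3287720/53 = 8009172/53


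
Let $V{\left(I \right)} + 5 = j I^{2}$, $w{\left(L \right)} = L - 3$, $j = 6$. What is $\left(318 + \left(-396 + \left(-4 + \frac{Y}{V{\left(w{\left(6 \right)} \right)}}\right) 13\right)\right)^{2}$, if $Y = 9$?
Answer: $\frac{39100009}{2401} \approx 16285.0$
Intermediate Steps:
$w{\left(L \right)} = -3 + L$ ($w{\left(L \right)} = L - 3 = -3 + L$)
$V{\left(I \right)} = -5 + 6 I^{2}$
$\left(318 + \left(-396 + \left(-4 + \frac{Y}{V{\left(w{\left(6 \right)} \right)}}\right) 13\right)\right)^{2} = \left(318 - \left(396 - \left(-4 + \frac{9}{-5 + 6 \left(-3 + 6\right)^{2}}\right) 13\right)\right)^{2} = \left(318 - \left(396 - \left(-4 + \frac{9}{-5 + 6 \cdot 3^{2}}\right) 13\right)\right)^{2} = \left(318 - \left(396 - \left(-4 + \frac{9}{-5 + 6 \cdot 9}\right) 13\right)\right)^{2} = \left(318 - \left(396 - \left(-4 + \frac{9}{-5 + 54}\right) 13\right)\right)^{2} = \left(318 - \left(396 - \left(-4 + \frac{9}{49}\right) 13\right)\right)^{2} = \left(318 - \frac{21835}{49}\right)^{2} = \left(- \frac{6253}{49}\right)^{2} = \frac{39100009}{2401}$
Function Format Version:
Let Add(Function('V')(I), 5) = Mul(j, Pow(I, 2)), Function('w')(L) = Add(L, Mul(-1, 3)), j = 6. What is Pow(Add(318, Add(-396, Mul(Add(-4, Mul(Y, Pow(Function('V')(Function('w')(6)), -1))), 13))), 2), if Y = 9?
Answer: Rational(39100009, 2401) ≈ 16285.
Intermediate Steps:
Function('w')(L) = Add(-3, L) (Function('w')(L) = Add(L, -3) = Add(-3, L))
Function('V')(I) = Add(-5, Mul(6, Pow(I, 2)))
Pow(Add(318, Add(-396, Mul(Add(-4, Mul(Y, Pow(Function('V')(Function('w')(6)), -1))), 13))), 2) = Pow(Add(318, Add(-396, Mul(Add(-4, Mul(9, Pow(Add(-5, Mul(6, Pow(Add(-3, 6), 2))), -1))), 13))), 2) = Pow(Add(318, Add(-396, Mul(Add(-4, Mul(9, Pow(Add(-5, Mul(6, Pow(3, 2))), -1))), 13))), 2) = Pow(Add(318, Add(-396, Mul(Add(-4, Mul(9, Pow(Add(-5, Mul(6, 9)), -1))), 13))), 2) = Pow(Add(318, Add(-396, Mul(Add(-4, Mul(9, Pow(Add(-5, 54), -1))), 13))), 2) = Pow(Add(318, Add(-396, Mul(Add(-4, Mul(9, Pow(49, -1))), 13))), 2) = Pow(Add(318, Add(-396, Mul(Add(-4, Mul(9, Rational(1, 49))), 13))), 2) = Pow(Add(318, Add(-396, Mul(Add(-4, Rational(9, 49)), 13))), 2) = Pow(Add(318, Add(-396, Mul(Rational(-187, 49), 13))), 2) = Pow(Add(318, Add(-396, Rational(-2431, 49))), 2) = Pow(Add(318, Rational(-21835, 49)), 2) = Pow(Rational(-6253, 49), 2) = Rational(39100009, 2401)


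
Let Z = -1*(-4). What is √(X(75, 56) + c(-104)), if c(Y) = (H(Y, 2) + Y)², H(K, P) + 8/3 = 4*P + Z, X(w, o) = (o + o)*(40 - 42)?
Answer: 4*√4915/3 ≈ 93.476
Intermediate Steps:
Z = 4
X(w, o) = -4*o (X(w, o) = (2*o)*(-2) = -4*o)
H(K, P) = 4/3 + 4*P (H(K, P) = -8/3 + (4*P + 4) = -8/3 + (4 + 4*P) = 4/3 + 4*P)
c(Y) = (28/3 + Y)² (c(Y) = ((4/3 + 4*2) + Y)² = ((4/3 + 8) + Y)² = (28/3 + Y)²)
√(X(75, 56) + c(-104)) = √(-4*56 + (28 + 3*(-104))²/9) = √(-224 + (28 - 312)²/9) = √(-224 + (⅑)*(-284)²) = √(-224 + (⅑)*80656) = √(-224 + 80656/9) = √(78640/9) = 4*√4915/3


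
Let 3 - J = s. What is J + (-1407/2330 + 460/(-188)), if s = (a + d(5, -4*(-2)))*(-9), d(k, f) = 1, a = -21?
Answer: -19717349/109510 ≈ -180.05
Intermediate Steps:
s = 180 (s = (-21 + 1)*(-9) = -20*(-9) = 180)
J = -177 (J = 3 - 1*180 = 3 - 180 = -177)
J + (-1407/2330 + 460/(-188)) = -177 + (-1407/2330 + 460/(-188)) = -177 + (-1407*1/2330 + 460*(-1/188)) = -177 + (-1407/2330 - 115/47) = -177 - 334079/109510 = -19717349/109510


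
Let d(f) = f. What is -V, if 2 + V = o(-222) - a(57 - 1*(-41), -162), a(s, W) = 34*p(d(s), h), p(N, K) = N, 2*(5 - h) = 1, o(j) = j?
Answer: 3556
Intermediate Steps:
h = 9/2 (h = 5 - ½*1 = 5 - ½ = 9/2 ≈ 4.5000)
a(s, W) = 34*s
V = -3556 (V = -2 + (-222 - 34*(57 - 1*(-41))) = -2 + (-222 - 34*(57 + 41)) = -2 + (-222 - 34*98) = -2 + (-222 - 1*3332) = -2 + (-222 - 3332) = -2 - 3554 = -3556)
-V = -1*(-3556) = 3556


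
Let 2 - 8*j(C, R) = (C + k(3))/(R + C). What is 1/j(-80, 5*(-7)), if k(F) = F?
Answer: 920/153 ≈ 6.0131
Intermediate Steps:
j(C, R) = ¼ - (3 + C)/(8*(C + R)) (j(C, R) = ¼ - (C + 3)/(8*(R + C)) = ¼ - (3 + C)/(8*(C + R)))
1/j(-80, 5*(-7)) = 1/((-3 - 80 + 2*(5*(-7)))/(8*(-80 + 5*(-7)))) = 1/((-3 - 80 + 2*(-35))/(8*(-80 - 35))) = 1/((⅛)*(-3 - 80 - 70)/(-115)) = 1/((⅛)*(-1/115)*(-153)) = 1/(153/920) = 920/153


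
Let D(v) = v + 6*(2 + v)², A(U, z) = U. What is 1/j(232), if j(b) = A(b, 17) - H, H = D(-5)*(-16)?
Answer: 1/1016 ≈ 0.00098425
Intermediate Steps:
H = -784 (H = (-5 + 6*(2 - 5)²)*(-16) = (-5 + 6*(-3)²)*(-16) = (-5 + 6*9)*(-16) = (-5 + 54)*(-16) = 49*(-16) = -784)
j(b) = 784 + b (j(b) = b - 1*(-784) = b + 784 = 784 + b)
1/j(232) = 1/(784 + 232) = 1/1016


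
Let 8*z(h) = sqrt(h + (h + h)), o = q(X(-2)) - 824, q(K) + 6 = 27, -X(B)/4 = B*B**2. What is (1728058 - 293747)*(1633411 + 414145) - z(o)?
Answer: 2936832093916 - I*sqrt(2409)/8 ≈ 2.9368e+12 - 6.1352*I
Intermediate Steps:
X(B) = -4*B**3 (X(B) = -4*B*B**2 = -4*B**3)
q(K) = 21 (q(K) = -6 + 27 = 21)
o = -803 (o = 21 - 824 = -803)
z(h) = sqrt(3)*sqrt(h)/8 (z(h) = sqrt(h + (h + h))/8 = sqrt(h + 2*h)/8 = sqrt(3*h)/8 = (sqrt(3)*sqrt(h))/8 = sqrt(3)*sqrt(h)/8)
(1728058 - 293747)*(1633411 + 414145) - z(o) = (1728058 - 293747)*(1633411 + 414145) - sqrt(3)*sqrt(-803)/8 = 1434311*2047556 - sqrt(3)*I*sqrt(803)/8 = 2936832093916 - I*sqrt(2409)/8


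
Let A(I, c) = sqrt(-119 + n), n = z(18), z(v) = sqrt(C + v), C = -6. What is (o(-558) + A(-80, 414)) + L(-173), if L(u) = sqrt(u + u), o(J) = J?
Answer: -558 + sqrt(-119 + 2*sqrt(3)) + I*sqrt(346) ≈ -558.0 + 29.35*I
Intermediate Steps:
z(v) = sqrt(-6 + v)
n = 2*sqrt(3) (n = sqrt(-6 + 18) = sqrt(12) = 2*sqrt(3) ≈ 3.4641)
L(u) = sqrt(2)*sqrt(u) (L(u) = sqrt(2*u) = sqrt(2)*sqrt(u))
A(I, c) = sqrt(-119 + 2*sqrt(3))
(o(-558) + A(-80, 414)) + L(-173) = (-558 + sqrt(-119 + 2*sqrt(3))) + sqrt(2)*sqrt(-173) = (-558 + sqrt(-119 + 2*sqrt(3))) + sqrt(2)*(I*sqrt(173)) = (-558 + sqrt(-119 + 2*sqrt(3))) + I*sqrt(346) = -558 + sqrt(-119 + 2*sqrt(3)) + I*sqrt(346)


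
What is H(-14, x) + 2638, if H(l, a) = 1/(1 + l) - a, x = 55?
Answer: 33578/13 ≈ 2582.9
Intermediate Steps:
H(-14, x) + 2638 = (1 - 1*55 - 1*55*(-14))/(1 - 14) + 2638 = (1 - 55 + 770)/(-13) + 2638 = -1/13*716 + 2638 = -716/13 + 2638 = 33578/13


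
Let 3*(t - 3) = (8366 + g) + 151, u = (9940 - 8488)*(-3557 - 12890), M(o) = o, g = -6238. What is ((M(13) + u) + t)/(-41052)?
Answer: 71640805/123156 ≈ 581.71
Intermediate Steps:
u = -23881044 (u = 1452*(-16447) = -23881044)
t = 2288/3 (t = 3 + ((8366 - 6238) + 151)/3 = 3 + (2128 + 151)/3 = 3 + (1/3)*2279 = 3 + 2279/3 = 2288/3 ≈ 762.67)
((M(13) + u) + t)/(-41052) = ((13 - 23881044) + 2288/3)/(-41052) = (-23881031 + 2288/3)*(-1/41052) = -71640805/3*(-1/41052) = 71640805/123156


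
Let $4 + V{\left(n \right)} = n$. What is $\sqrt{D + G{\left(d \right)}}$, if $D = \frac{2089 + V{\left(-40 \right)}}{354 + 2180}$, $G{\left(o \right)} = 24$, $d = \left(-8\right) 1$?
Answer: $\frac{\sqrt{159289774}}{2534} \approx 4.9807$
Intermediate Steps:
$d = -8$
$V{\left(n \right)} = -4 + n$
$D = \frac{2045}{2534}$ ($D = \frac{2089 - 44}{354 + 2180} = \frac{2089 - 44}{2534} = 2045 \cdot \frac{1}{2534} = \frac{2045}{2534} \approx 0.80702$)
$\sqrt{D + G{\left(d \right)}} = \sqrt{\frac{2045}{2534} + 24} = \sqrt{\frac{62861}{2534}} = \frac{\sqrt{159289774}}{2534}$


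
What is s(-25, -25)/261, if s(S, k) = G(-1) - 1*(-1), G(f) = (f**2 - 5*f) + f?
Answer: 2/87 ≈ 0.022988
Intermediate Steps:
G(f) = f**2 - 4*f
s(S, k) = 6 (s(S, k) = -(-4 - 1) - 1*(-1) = -1*(-5) + 1 = 5 + 1 = 6)
s(-25, -25)/261 = 6/261 = 6*(1/261) = 2/87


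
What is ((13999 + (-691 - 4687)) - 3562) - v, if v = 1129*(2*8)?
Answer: -13005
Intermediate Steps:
v = 18064 (v = 1129*16 = 18064)
((13999 + (-691 - 4687)) - 3562) - v = ((13999 + (-691 - 4687)) - 3562) - 1*18064 = ((13999 - 5378) - 3562) - 18064 = (8621 - 3562) - 18064 = 5059 - 18064 = -13005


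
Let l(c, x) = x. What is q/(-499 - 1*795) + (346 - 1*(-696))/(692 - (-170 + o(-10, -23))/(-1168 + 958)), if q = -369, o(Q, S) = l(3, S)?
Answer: 336704943/187794338 ≈ 1.7929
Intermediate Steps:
o(Q, S) = S
q/(-499 - 1*795) + (346 - 1*(-696))/(692 - (-170 + o(-10, -23))/(-1168 + 958)) = -369/(-499 - 1*795) + (346 - 1*(-696))/(692 - (-170 - 23)/(-1168 + 958)) = -369/(-499 - 795) + (346 + 696)/(692 - (-193)/(-210)) = -369/(-1294) + 1042/(692 - (-193)*(-1)/210) = -369*(-1/1294) + 1042/(692 - 1*193/210) = 369/1294 + 1042/(692 - 193/210) = 369/1294 + 1042/(145127/210) = 369/1294 + 1042*(210/145127) = 369/1294 + 218820/145127 = 336704943/187794338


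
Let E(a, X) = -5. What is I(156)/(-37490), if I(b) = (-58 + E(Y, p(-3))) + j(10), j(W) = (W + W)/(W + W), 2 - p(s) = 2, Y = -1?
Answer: 31/18745 ≈ 0.0016538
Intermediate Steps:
p(s) = 0 (p(s) = 2 - 1*2 = 2 - 2 = 0)
j(W) = 1 (j(W) = (2*W)/((2*W)) = (2*W)*(1/(2*W)) = 1)
I(b) = -62 (I(b) = (-58 - 5) + 1 = -63 + 1 = -62)
I(156)/(-37490) = -62/(-37490) = -62*(-1/37490) = 31/18745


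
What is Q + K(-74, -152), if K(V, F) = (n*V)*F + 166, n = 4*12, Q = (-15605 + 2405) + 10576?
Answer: 537446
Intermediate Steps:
Q = -2624 (Q = -13200 + 10576 = -2624)
n = 48
K(V, F) = 166 + 48*F*V (K(V, F) = (48*V)*F + 166 = 48*F*V + 166 = 166 + 48*F*V)
Q + K(-74, -152) = -2624 + (166 + 48*(-152)*(-74)) = -2624 + (166 + 539904) = -2624 + 540070 = 537446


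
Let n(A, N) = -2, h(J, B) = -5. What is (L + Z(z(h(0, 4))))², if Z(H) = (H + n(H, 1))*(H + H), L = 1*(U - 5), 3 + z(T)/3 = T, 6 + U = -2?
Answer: 1525225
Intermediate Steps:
U = -8 (U = -6 - 2 = -8)
z(T) = -9 + 3*T
L = -13 (L = 1*(-8 - 5) = 1*(-13) = -13)
Z(H) = 2*H*(-2 + H) (Z(H) = (H - 2)*(H + H) = (-2 + H)*(2*H) = 2*H*(-2 + H))
(L + Z(z(h(0, 4))))² = (-13 + 2*(-9 + 3*(-5))*(-2 + (-9 + 3*(-5))))² = (-13 + 2*(-9 - 15)*(-2 + (-9 - 15)))² = (-13 + 2*(-24)*(-2 - 24))² = (-13 + 2*(-24)*(-26))² = (-13 + 1248)² = 1235² = 1525225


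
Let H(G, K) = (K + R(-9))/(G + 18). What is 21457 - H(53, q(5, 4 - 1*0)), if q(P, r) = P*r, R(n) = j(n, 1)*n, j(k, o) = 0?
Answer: 1523427/71 ≈ 21457.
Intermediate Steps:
R(n) = 0 (R(n) = 0*n = 0)
H(G, K) = K/(18 + G) (H(G, K) = (K + 0)/(G + 18) = K/(18 + G))
21457 - H(53, q(5, 4 - 1*0)) = 21457 - 5*(4 - 1*0)/(18 + 53) = 21457 - 5*(4 + 0)/71 = 21457 - 5*4/71 = 21457 - 20/71 = 1523427/71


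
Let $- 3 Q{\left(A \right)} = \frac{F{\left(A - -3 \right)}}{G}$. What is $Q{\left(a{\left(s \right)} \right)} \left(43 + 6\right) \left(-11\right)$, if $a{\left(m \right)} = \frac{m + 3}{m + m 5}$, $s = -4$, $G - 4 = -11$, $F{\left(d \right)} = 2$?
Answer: $- \frac{154}{3} \approx -51.333$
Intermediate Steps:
$G = -7$ ($G = 4 - 11 = -7$)
$a{\left(m \right)} = \frac{3 + m}{6 m}$ ($a{\left(m \right)} = \frac{3 + m}{m + 5 m} = \frac{3 + m}{6 m}$)
$Q{\left(A \right)} = \frac{2}{21}$ ($Q{\left(A \right)} = - \frac{2 \frac{1}{-7}}{3} = - \frac{2 \left(- \frac{1}{7}\right)}{3} = \left(- \frac{1}{3}\right) \left(- \frac{2}{7}\right) = \frac{2}{21}$)
$Q{\left(a{\left(s \right)} \right)} \left(43 + 6\right) \left(-11\right) = \frac{2 \left(43 + 6\right) \left(-11\right)}{21} = \frac{2 \cdot 49 \left(-11\right)}{21} = \frac{2}{21} \left(-539\right) = - \frac{154}{3}$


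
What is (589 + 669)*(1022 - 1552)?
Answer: -666740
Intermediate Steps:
(589 + 669)*(1022 - 1552) = 1258*(-530) = -666740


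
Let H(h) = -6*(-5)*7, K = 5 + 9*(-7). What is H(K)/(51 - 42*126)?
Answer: -70/1747 ≈ -0.040069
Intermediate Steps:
K = -58 (K = 5 - 63 = -58)
H(h) = 210 (H(h) = 30*7 = 210)
H(K)/(51 - 42*126) = 210/(51 - 42*126) = 210/(51 - 5292) = 210/(-5241) = 210*(-1/5241) = -70/1747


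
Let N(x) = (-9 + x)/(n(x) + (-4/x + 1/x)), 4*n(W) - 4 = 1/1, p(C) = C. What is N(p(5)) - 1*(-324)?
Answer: 4132/13 ≈ 317.85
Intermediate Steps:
n(W) = 5/4 (n(W) = 1 + (¼)/1 = 1 + (¼)*1 = 1 + ¼ = 5/4)
N(x) = (-9 + x)/(5/4 - 3/x) (N(x) = (-9 + x)/(5/4 + (-4/x + 1/x)) = (-9 + x)/(5/4 - 3/x))
N(p(5)) - 1*(-324) = 4*5*(-9 + 5)/(-12 + 5*5) - 1*(-324) = 4*5*(-4)/(-12 + 25) + 324 = 4*5*(-4)/13 + 324 = 4*5*(1/13)*(-4) + 324 = -80/13 + 324 = 4132/13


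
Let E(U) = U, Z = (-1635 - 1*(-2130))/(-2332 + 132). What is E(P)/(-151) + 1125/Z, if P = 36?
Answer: -755036/151 ≈ -5000.2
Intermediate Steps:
Z = -9/40 (Z = (-1635 + 2130)/(-2200) = 495*(-1/2200) = -9/40 ≈ -0.22500)
E(P)/(-151) + 1125/Z = 36/(-151) + 1125/(-9/40) = 36*(-1/151) + 1125*(-40/9) = -36/151 - 5000 = -755036/151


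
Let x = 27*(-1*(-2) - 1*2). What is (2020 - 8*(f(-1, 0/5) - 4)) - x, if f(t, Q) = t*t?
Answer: 2044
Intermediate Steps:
f(t, Q) = t²
x = 0 (x = 27*(2 - 2) = 27*0 = 0)
(2020 - 8*(f(-1, 0/5) - 4)) - x = (2020 - 8*((-1)² - 4)) - 1*0 = (2020 - 8*(1 - 4)) + 0 = (2020 - 8*(-3)) + 0 = (2020 + 24) + 0 = 2044 + 0 = 2044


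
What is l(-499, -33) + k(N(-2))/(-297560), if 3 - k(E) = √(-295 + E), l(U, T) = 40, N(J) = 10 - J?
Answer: 11902397/297560 + I*√283/297560 ≈ 40.0 + 5.6535e-5*I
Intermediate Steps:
k(E) = 3 - √(-295 + E)
l(-499, -33) + k(N(-2))/(-297560) = 40 + (3 - √(-295 + (10 - 1*(-2))))/(-297560) = 40 + (3 - √(-295 + (10 + 2)))*(-1/297560) = 40 + (3 - √(-295 + 12))*(-1/297560) = 40 + (3 - √(-283))*(-1/297560) = 40 + (3 - I*√283)*(-1/297560) = 40 + (-3/297560 + I*√283/297560) = 11902397/297560 + I*√283/297560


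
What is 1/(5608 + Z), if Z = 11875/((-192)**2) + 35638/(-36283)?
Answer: 1337536512/7500021860689 ≈ 0.00017834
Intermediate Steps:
Z = -882898607/1337536512 (Z = 11875/36864 + 35638*(-1/36283) = 11875*(1/36864) - 35638/36283 = 11875/36864 - 35638/36283 = -882898607/1337536512 ≈ -0.66009)
1/(5608 + Z) = 1/(5608 - 882898607/1337536512) = 1/(7500021860689/1337536512) = 1337536512/7500021860689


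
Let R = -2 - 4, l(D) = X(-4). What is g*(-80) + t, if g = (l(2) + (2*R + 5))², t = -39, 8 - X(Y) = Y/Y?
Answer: -39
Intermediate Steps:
X(Y) = 7 (X(Y) = 8 - Y/Y = 8 - 1*1 = 8 - 1 = 7)
l(D) = 7
R = -6
g = 0 (g = (7 + (2*(-6) + 5))² = (7 + (-12 + 5))² = (7 - 7)² = 0² = 0)
g*(-80) + t = 0*(-80) - 39 = 0 - 39 = -39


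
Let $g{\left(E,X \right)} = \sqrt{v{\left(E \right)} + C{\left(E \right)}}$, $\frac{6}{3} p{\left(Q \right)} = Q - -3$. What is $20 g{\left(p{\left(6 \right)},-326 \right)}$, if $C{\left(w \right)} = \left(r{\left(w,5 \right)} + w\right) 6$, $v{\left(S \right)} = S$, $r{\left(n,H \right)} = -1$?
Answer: $10 \sqrt{102} \approx 100.99$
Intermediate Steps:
$C{\left(w \right)} = -6 + 6 w$ ($C{\left(w \right)} = \left(-1 + w\right) 6 = -6 + 6 w$)
$p{\left(Q \right)} = \frac{3}{2} + \frac{Q}{2}$ ($p{\left(Q \right)} = \frac{Q - -3}{2} = \frac{Q + 3}{2} = \frac{3 + Q}{2} = \frac{3}{2} + \frac{Q}{2}$)
$g{\left(E,X \right)} = \sqrt{-6 + 7 E}$ ($g{\left(E,X \right)} = \sqrt{E + \left(-6 + 6 E\right)} = \sqrt{-6 + 7 E}$)
$20 g{\left(p{\left(6 \right)},-326 \right)} = 20 \sqrt{-6 + 7 \left(\frac{3}{2} + \frac{1}{2} \cdot 6\right)} = 20 \sqrt{-6 + 7 \left(\frac{3}{2} + 3\right)} = 20 \sqrt{-6 + 7 \cdot \frac{9}{2}} = 20 \sqrt{-6 + \frac{63}{2}} = 20 \sqrt{\frac{51}{2}} = 20 \frac{\sqrt{102}}{2} = 10 \sqrt{102}$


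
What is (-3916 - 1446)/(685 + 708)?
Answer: -766/199 ≈ -3.8492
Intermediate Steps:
(-3916 - 1446)/(685 + 708) = -5362/1393 = -5362*1/1393 = -766/199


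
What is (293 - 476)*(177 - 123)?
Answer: -9882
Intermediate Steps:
(293 - 476)*(177 - 123) = -183*54 = -9882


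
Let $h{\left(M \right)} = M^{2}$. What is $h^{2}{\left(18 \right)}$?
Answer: $104976$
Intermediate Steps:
$h^{2}{\left(18 \right)} = \left(18^{2}\right)^{2} = 324^{2} = 104976$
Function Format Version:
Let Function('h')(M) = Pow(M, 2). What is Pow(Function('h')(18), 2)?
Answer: 104976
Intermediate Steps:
Pow(Function('h')(18), 2) = Pow(Pow(18, 2), 2) = Pow(324, 2) = 104976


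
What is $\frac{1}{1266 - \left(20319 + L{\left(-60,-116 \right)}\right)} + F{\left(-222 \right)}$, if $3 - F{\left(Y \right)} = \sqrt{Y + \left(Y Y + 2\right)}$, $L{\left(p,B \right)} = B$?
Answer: $\frac{56810}{18937} - 2 \sqrt{12266} \approx -218.5$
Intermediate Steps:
$F{\left(Y \right)} = 3 - \sqrt{2 + Y + Y^{2}}$ ($F{\left(Y \right)} = 3 - \sqrt{Y + \left(Y Y + 2\right)} = 3 - \sqrt{Y + \left(Y^{2} + 2\right)} = 3 - \sqrt{Y + \left(2 + Y^{2}\right)} = 3 - \sqrt{2 + Y + Y^{2}}$)
$\frac{1}{1266 - \left(20319 + L{\left(-60,-116 \right)}\right)} + F{\left(-222 \right)} = \frac{1}{1266 - 20203} + \left(3 - \sqrt{2 - 222 + \left(-222\right)^{2}}\right) = \frac{1}{1266 + \left(-20319 + 116\right)} + \left(3 - \sqrt{2 - 222 + 49284}\right) = \frac{1}{1266 - 20203} + \left(3 - \sqrt{49064}\right) = \frac{1}{-18937} + \left(3 - 2 \sqrt{12266}\right) = - \frac{1}{18937} + \left(3 - 2 \sqrt{12266}\right) = \frac{56810}{18937} - 2 \sqrt{12266}$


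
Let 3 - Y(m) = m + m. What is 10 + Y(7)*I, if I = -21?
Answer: 241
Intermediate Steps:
Y(m) = 3 - 2*m (Y(m) = 3 - (m + m) = 3 - 2*m)
10 + Y(7)*I = 10 + (3 - 2*7)*(-21) = 10 + (3 - 14)*(-21) = 10 - 11*(-21) = 10 + 231 = 241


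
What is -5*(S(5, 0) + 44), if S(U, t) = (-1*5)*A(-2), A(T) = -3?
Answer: -295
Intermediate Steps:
S(U, t) = 15 (S(U, t) = -1*5*(-3) = -5*(-3) = 15)
-5*(S(5, 0) + 44) = -5*(15 + 44) = -5*59 = -295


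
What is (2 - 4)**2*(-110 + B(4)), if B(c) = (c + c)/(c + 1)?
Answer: -2168/5 ≈ -433.60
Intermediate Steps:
B(c) = 2*c/(1 + c) (B(c) = (2*c)/(1 + c) = 2*c/(1 + c))
(2 - 4)**2*(-110 + B(4)) = (2 - 4)**2*(-110 + 2*4/(1 + 4)) = (-2)**2*(-110 + 2*4/5) = 4*(-110 + 2*4*(1/5)) = 4*(-110 + 8/5) = 4*(-542/5) = -2168/5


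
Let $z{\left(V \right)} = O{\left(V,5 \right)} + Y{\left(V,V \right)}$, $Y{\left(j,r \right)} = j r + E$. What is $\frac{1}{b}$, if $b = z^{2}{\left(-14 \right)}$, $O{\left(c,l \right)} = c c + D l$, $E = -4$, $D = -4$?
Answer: $\frac{1}{135424} \approx 7.3842 \cdot 10^{-6}$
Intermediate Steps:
$Y{\left(j,r \right)} = -4 + j r$ ($Y{\left(j,r \right)} = j r - 4 = -4 + j r$)
$O{\left(c,l \right)} = c^{2} - 4 l$ ($O{\left(c,l \right)} = c c - 4 l = c^{2} - 4 l$)
$z{\left(V \right)} = -24 + 2 V^{2}$ ($z{\left(V \right)} = \left(V^{2} - 20\right) + \left(-4 + V V\right) = \left(V^{2} - 20\right) + \left(-4 + V^{2}\right) = \left(-20 + V^{2}\right) + \left(-4 + V^{2}\right) = -24 + 2 V^{2}$)
$b = 135424$ ($b = \left(-24 + 2 \left(-14\right)^{2}\right)^{2} = \left(-24 + 2 \cdot 196\right)^{2} = \left(-24 + 392\right)^{2} = 368^{2} = 135424$)
$\frac{1}{b} = \frac{1}{135424}$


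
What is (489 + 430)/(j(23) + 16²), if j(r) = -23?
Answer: 919/233 ≈ 3.9442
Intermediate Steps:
(489 + 430)/(j(23) + 16²) = (489 + 430)/(-23 + 16²) = 919/(-23 + 256) = 919/233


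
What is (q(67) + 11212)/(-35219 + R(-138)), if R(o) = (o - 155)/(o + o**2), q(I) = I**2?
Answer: -296843106/665850707 ≈ -0.44581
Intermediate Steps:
R(o) = (-155 + o)/(o + o**2)
(q(67) + 11212)/(-35219 + R(-138)) = (67**2 + 11212)/(-35219 + (-155 - 138)/((-138)*(1 - 138))) = (4489 + 11212)/(-35219 - 1/138*(-293)/(-137)) = 15701/(-35219 - 1/138*(-1/137)*(-293)) = 15701/(-35219 - 293/18906) = 15701/(-665850707/18906) = 15701*(-18906/665850707) = -296843106/665850707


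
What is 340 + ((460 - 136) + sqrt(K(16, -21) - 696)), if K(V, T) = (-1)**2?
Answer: 664 + I*sqrt(695) ≈ 664.0 + 26.363*I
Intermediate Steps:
K(V, T) = 1
340 + ((460 - 136) + sqrt(K(16, -21) - 696)) = 340 + ((460 - 136) + sqrt(1 - 696)) = 340 + (324 + sqrt(-695)) = 340 + (324 + I*sqrt(695)) = 664 + I*sqrt(695)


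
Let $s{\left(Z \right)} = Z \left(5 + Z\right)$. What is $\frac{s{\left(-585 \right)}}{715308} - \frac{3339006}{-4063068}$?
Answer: $\frac{52319676059}{40365903402} \approx 1.2961$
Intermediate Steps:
$\frac{s{\left(-585 \right)}}{715308} - \frac{3339006}{-4063068} = \frac{\left(-585\right) \left(5 - 585\right)}{715308} - \frac{3339006}{-4063068} = \left(-585\right) \left(-580\right) \frac{1}{715308} - - \frac{556501}{677178} = 339300 \cdot \frac{1}{715308} + \frac{556501}{677178} = \frac{28275}{59609} + \frac{556501}{677178} = \frac{52319676059}{40365903402}$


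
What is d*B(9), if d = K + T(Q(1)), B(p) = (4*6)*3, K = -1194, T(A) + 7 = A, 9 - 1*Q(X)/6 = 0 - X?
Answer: -82152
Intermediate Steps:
Q(X) = 54 + 6*X (Q(X) = 54 - 6*(0 - X) = 54 - (-6)*X = 54 + 6*X)
T(A) = -7 + A
B(p) = 72 (B(p) = 24*3 = 72)
d = -1141 (d = -1194 + (-7 + (54 + 6*1)) = -1194 + (-7 + (54 + 6)) = -1194 + (-7 + 60) = -1194 + 53 = -1141)
d*B(9) = -1141*72 = -82152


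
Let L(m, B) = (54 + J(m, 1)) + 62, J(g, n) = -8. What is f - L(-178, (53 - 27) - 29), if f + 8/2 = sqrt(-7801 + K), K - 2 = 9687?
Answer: -112 + 4*sqrt(118) ≈ -68.549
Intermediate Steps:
K = 9689 (K = 2 + 9687 = 9689)
L(m, B) = 108 (L(m, B) = (54 - 8) + 62 = 46 + 62 = 108)
f = -4 + 4*sqrt(118) (f = -4 + sqrt(-7801 + 9689) = -4 + sqrt(1888) = -4 + 4*sqrt(118) ≈ 39.451)
f - L(-178, (53 - 27) - 29) = (-4 + 4*sqrt(118)) - 1*108 = (-4 + 4*sqrt(118)) - 108 = -112 + 4*sqrt(118)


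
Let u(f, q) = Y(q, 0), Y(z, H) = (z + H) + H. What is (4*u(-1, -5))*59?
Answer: -1180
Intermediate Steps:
Y(z, H) = z + 2*H (Y(z, H) = (H + z) + H = z + 2*H)
u(f, q) = q (u(f, q) = q + 2*0 = q + 0 = q)
(4*u(-1, -5))*59 = (4*(-5))*59 = -20*59 = -1180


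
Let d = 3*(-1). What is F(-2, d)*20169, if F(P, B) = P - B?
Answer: 20169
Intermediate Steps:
d = -3
F(-2, d)*20169 = (-2 - 1*(-3))*20169 = (-2 + 3)*20169 = 1*20169 = 20169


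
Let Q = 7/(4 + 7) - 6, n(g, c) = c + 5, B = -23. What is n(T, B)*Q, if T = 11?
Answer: 1062/11 ≈ 96.545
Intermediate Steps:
n(g, c) = 5 + c
Q = -59/11 (Q = 7/11 - 6 = -59/11 ≈ -5.3636)
n(T, B)*Q = (5 - 23)*(-59/11) = -18*(-59/11) = 1062/11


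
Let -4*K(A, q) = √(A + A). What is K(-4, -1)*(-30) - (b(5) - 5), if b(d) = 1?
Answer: 4 + 15*I*√2 ≈ 4.0 + 21.213*I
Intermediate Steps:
K(A, q) = -√2*√A/4 (K(A, q) = -√(A + A)/4 = -√2*√A/4)
K(-4, -1)*(-30) - (b(5) - 5) = -√2*√(-4)/4*(-30) - (1 - 5) = -√2*2*I/4*(-30) - 1*(-4) = -I*√2/2*(-30) + 4 = 15*I*√2 + 4 = 4 + 15*I*√2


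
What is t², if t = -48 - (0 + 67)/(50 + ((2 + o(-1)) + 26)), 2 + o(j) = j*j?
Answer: 14160169/5929 ≈ 2388.3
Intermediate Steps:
o(j) = -2 + j² (o(j) = -2 + j*j = -2 + j²)
t = -3763/77 (t = -48 - (0 + 67)/(50 + ((2 + (-2 + (-1)²)) + 26)) = -48 - 67/(50 + ((2 + (-2 + 1)) + 26)) = -48 - 67/(50 + ((2 - 1) + 26)) = -48 - 67/(50 + (1 + 26)) = -48 - 67/(50 + 27) = -48 - 67/77 = -3763/77 ≈ -48.870)
t² = (-3763/77)² = 14160169/5929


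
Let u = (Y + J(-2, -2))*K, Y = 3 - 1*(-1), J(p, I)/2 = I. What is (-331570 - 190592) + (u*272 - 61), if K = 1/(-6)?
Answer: -522223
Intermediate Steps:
J(p, I) = 2*I
Y = 4 (Y = 3 + 1 = 4)
K = -⅙ ≈ -0.16667
u = 0 (u = (4 + 2*(-2))*(-⅙) = (4 - 4)*(-⅙) = 0*(-⅙) = 0)
(-331570 - 190592) + (u*272 - 61) = (-331570 - 190592) + (0*272 - 61) = -522162 + (0 - 61) = -522162 - 61 = -522223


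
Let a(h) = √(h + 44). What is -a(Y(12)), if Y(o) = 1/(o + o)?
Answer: -√6342/12 ≈ -6.6364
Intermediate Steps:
Y(o) = 1/(2*o)
a(h) = √(44 + h)
-a(Y(12)) = -√(44 + (½)/12) = -√(44 + (½)*(1/12)) = -√(44 + 1/24) = -√(1057/24) = -√6342/12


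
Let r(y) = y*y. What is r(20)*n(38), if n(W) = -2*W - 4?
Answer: -32000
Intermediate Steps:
n(W) = -4 - 2*W
r(y) = y²
r(20)*n(38) = 20²*(-4 - 2*38) = 400*(-4 - 76) = 400*(-80) = -32000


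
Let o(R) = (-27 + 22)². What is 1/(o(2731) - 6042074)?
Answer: -1/6042049 ≈ -1.6551e-7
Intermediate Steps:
o(R) = 25 (o(R) = (-5)² = 25)
1/(o(2731) - 6042074) = 1/(25 - 6042074) = 1/(-6042049) = -1/6042049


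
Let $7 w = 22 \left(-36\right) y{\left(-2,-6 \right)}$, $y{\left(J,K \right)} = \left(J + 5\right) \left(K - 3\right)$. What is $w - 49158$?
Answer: $- \frac{322722}{7} \approx -46103.0$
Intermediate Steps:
$y{\left(J,K \right)} = \left(-3 + K\right) \left(5 + J\right)$ ($y{\left(J,K \right)} = \left(5 + J\right) \left(-3 + K\right) = \left(-3 + K\right) \left(5 + J\right)$)
$w = \frac{21384}{7}$ ($w = \frac{22 \left(-36\right) \left(-15 - -6 + 5 \left(-6\right) - -12\right)}{7} = \frac{\left(-792\right) \left(-15 + 6 - 30 + 12\right)}{7} = \frac{\left(-792\right) \left(-27\right)}{7} = \frac{1}{7} \cdot 21384 = \frac{21384}{7} \approx 3054.9$)
$w - 49158 = \frac{21384}{7} - 49158 = - \frac{322722}{7}$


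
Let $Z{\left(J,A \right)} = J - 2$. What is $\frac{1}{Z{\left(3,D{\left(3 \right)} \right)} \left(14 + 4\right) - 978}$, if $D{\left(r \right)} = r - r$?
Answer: $- \frac{1}{960} \approx -0.0010417$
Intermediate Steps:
$D{\left(r \right)} = 0$
$Z{\left(J,A \right)} = -2 + J$
$\frac{1}{Z{\left(3,D{\left(3 \right)} \right)} \left(14 + 4\right) - 978} = \frac{1}{\left(-2 + 3\right) \left(14 + 4\right) - 978} = \frac{1}{1 \cdot 18 - 978} = \frac{1}{18 - 978} = \frac{1}{-960} = - \frac{1}{960}$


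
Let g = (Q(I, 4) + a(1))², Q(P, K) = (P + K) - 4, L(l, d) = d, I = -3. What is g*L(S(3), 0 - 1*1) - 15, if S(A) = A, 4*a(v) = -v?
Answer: -409/16 ≈ -25.563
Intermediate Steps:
a(v) = -v/4 (a(v) = (-v)/4 = -v/4)
Q(P, K) = -4 + K + P (Q(P, K) = (K + P) - 4 = -4 + K + P)
g = 169/16 (g = ((-4 + 4 - 3) - ¼*1)² = (-3 - ¼)² = (-13/4)² = 169/16 ≈ 10.563)
g*L(S(3), 0 - 1*1) - 15 = 169*(0 - 1*1)/16 - 15 = 169*(0 - 1)/16 - 15 = (169/16)*(-1) - 15 = -169/16 - 15 = -409/16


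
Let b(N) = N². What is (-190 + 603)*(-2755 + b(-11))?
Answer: -1087842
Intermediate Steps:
(-190 + 603)*(-2755 + b(-11)) = (-190 + 603)*(-2755 + (-11)²) = 413*(-2755 + 121) = 413*(-2634) = -1087842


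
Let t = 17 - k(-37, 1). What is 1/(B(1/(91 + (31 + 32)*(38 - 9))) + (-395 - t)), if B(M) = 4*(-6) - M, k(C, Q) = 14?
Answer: -1918/809397 ≈ -0.0023697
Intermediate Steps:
B(M) = -24 - M
t = 3 (t = 17 - 1*14 = 17 - 14 = 3)
1/(B(1/(91 + (31 + 32)*(38 - 9))) + (-395 - t)) = 1/((-24 - 1/(91 + (31 + 32)*(38 - 9))) + (-395 - 1*3)) = 1/((-24 - 1/(91 + 63*29)) + (-395 - 3)) = 1/((-24 - 1/(91 + 1827)) - 398) = 1/((-24 - 1/1918) - 398) = 1/(-46033/1918 - 398) = 1/(-809397/1918) = -1918/809397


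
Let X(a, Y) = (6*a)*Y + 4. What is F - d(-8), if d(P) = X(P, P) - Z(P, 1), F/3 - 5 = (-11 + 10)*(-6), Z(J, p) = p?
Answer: -354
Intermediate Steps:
X(a, Y) = 4 + 6*Y*a (X(a, Y) = 6*Y*a + 4 = 4 + 6*Y*a)
F = 33 (F = 15 + 3*((-11 + 10)*(-6)) = 15 + 3*(-1*(-6)) = 15 + 3*6 = 15 + 18 = 33)
d(P) = 3 + 6*P² (d(P) = (4 + 6*P*P) - 1*1 = (4 + 6*P²) - 1 = 3 + 6*P²)
F - d(-8) = 33 - (3 + 6*(-8)²) = 33 - (3 + 6*64) = 33 - (3 + 384) = 33 - 1*387 = 33 - 387 = -354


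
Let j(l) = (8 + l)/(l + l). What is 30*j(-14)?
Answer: 45/7 ≈ 6.4286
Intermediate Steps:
j(l) = (8 + l)/(2*l) (j(l) = (8 + l)/((2*l)) = (8 + l)*(1/(2*l)) = (8 + l)/(2*l))
30*j(-14) = 30*((1/2)*(8 - 14)/(-14)) = 30*((1/2)*(-1/14)*(-6)) = 30*(3/14) = 45/7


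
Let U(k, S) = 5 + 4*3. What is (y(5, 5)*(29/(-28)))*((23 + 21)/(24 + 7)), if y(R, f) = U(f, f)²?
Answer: -92191/217 ≈ -424.84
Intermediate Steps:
U(k, S) = 17 (U(k, S) = 5 + 12 = 17)
y(R, f) = 289 (y(R, f) = 17² = 289)
(y(5, 5)*(29/(-28)))*((23 + 21)/(24 + 7)) = (289*(29/(-28)))*((23 + 21)/(24 + 7)) = (289*(29*(-1/28)))*(44/31) = (289*(-29/28))*(44*(1/31)) = -8381/28*44/31 = -92191/217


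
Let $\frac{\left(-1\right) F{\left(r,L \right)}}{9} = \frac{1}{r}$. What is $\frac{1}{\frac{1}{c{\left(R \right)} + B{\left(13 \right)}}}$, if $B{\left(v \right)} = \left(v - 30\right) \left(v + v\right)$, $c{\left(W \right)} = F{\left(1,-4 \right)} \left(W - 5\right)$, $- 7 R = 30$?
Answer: $- \frac{2509}{7} \approx -358.43$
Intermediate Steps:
$R = - \frac{30}{7}$ ($R = \left(- \frac{1}{7}\right) 30 = - \frac{30}{7} \approx -4.2857$)
$F{\left(r,L \right)} = - \frac{9}{r}$
$c{\left(W \right)} = 45 - 9 W$ ($c{\left(W \right)} = - \frac{9}{1} \left(W - 5\right) = \left(-9\right) 1 \left(-5 + W\right) = - 9 \left(-5 + W\right) = 45 - 9 W$)
$B{\left(v \right)} = 2 v \left(-30 + v\right)$ ($B{\left(v \right)} = \left(-30 + v\right) 2 v = 2 v \left(-30 + v\right)$)
$\frac{1}{\frac{1}{c{\left(R \right)} + B{\left(13 \right)}}} = \frac{1}{\frac{1}{\left(45 - - \frac{270}{7}\right) + 2 \cdot 13 \left(-30 + 13\right)}} = \frac{1}{\frac{1}{\left(45 + \frac{270}{7}\right) + 2 \cdot 13 \left(-17\right)}} = \frac{1}{\frac{1}{\frac{585}{7} - 442}} = \frac{1}{\frac{1}{- \frac{2509}{7}}} = \frac{1}{- \frac{7}{2509}} = - \frac{2509}{7}$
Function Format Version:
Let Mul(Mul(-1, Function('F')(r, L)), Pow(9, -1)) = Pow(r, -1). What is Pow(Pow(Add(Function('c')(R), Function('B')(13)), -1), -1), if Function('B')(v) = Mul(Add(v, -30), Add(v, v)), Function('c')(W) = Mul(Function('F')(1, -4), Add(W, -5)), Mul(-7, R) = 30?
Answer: Rational(-2509, 7) ≈ -358.43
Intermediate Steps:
R = Rational(-30, 7) (R = Mul(Rational(-1, 7), 30) = Rational(-30, 7) ≈ -4.2857)
Function('F')(r, L) = Mul(-9, Pow(r, -1))
Function('c')(W) = Add(45, Mul(-9, W)) (Function('c')(W) = Mul(Mul(-9, Pow(1, -1)), Add(W, -5)) = Mul(Mul(-9, 1), Add(-5, W)) = Mul(-9, Add(-5, W)) = Add(45, Mul(-9, W)))
Function('B')(v) = Mul(2, v, Add(-30, v)) (Function('B')(v) = Mul(Add(-30, v), Mul(2, v)) = Mul(2, v, Add(-30, v)))
Pow(Pow(Add(Function('c')(R), Function('B')(13)), -1), -1) = Pow(Pow(Add(Add(45, Mul(-9, Rational(-30, 7))), Mul(2, 13, Add(-30, 13))), -1), -1) = Pow(Pow(Add(Add(45, Rational(270, 7)), Mul(2, 13, -17)), -1), -1) = Pow(Pow(Add(Rational(585, 7), -442), -1), -1) = Pow(Pow(Rational(-2509, 7), -1), -1) = Pow(Rational(-7, 2509), -1) = Rational(-2509, 7)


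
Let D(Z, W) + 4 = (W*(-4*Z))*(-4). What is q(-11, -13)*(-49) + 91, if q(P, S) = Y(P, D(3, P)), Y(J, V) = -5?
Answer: 336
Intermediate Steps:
D(Z, W) = -4 + 16*W*Z (D(Z, W) = -4 + (W*(-4*Z))*(-4) = -4 - 4*W*Z*(-4) = -4 + 16*W*Z)
q(P, S) = -5
q(-11, -13)*(-49) + 91 = -5*(-49) + 91 = 245 + 91 = 336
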